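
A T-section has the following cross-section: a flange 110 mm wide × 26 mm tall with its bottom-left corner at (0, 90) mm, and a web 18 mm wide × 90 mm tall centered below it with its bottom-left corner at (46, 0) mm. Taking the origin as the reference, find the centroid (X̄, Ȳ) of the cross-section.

web: A = 18 × 90 = 1620.00, centroid at (55.00, 45.00).
flange: A = 110 × 26 = 2860.00, centroid at (55.00, 103.00).
ΣA = 4480.00 mm², ΣAX̄ = 246400.00 mm³, ΣAȲ = 367480.00 mm³.
X̄ = 246400.00/4480.00 = 55.00 mm; Ȳ = 367480.00/4480.00 = 82.03 mm.

X̄ = 55.00 mm, Ȳ = 82.03 mm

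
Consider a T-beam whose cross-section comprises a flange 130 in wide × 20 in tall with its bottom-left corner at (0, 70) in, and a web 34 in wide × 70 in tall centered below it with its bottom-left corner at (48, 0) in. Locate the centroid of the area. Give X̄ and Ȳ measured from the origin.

X̄ = 65.00 in, Ȳ = 58.49 in

web: A = 34 × 70 = 2380.00, centroid at (65.00, 35.00).
flange: A = 130 × 20 = 2600.00, centroid at (65.00, 80.00).
ΣA = 4980.00 in², ΣAX̄ = 323700.00 in³, ΣAȲ = 291300.00 in³.
X̄ = 323700.00/4980.00 = 65.00 in; Ȳ = 291300.00/4980.00 = 58.49 in.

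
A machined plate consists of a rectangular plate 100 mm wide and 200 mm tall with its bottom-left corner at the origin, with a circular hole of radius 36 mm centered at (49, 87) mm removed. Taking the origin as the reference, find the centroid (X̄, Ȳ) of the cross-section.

X̄ = 50.26 mm, Ȳ = 103.32 mm

plate: A = 100 × 200 = 20000.00, centroid at (50.00, 100.00).
hole: A = −π·36² = -4071.50, centroid at (49.00, 87.00).
ΣA = 15928.50 mm²
ΣAX̄ = (20000.00)(50.00) + (-4071.50)(49.00) = 800496.30 mm³
ΣAȲ = (20000.00)(100.00) + (-4071.50)(87.00) = 1645779.15 mm³
X̄ = 800496.30 / 15928.50 = 50.26 mm
Ȳ = 1645779.15 / 15928.50 = 103.32 mm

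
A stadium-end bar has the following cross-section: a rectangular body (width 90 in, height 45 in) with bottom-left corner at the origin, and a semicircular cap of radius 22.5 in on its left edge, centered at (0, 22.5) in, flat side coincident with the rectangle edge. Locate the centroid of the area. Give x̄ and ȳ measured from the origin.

rectangular body: A = 90 × 45 = 4050.00, centroid at (45.00, 22.50).
semicircular end: A = ½π·22.5² = 795.22, centroid at (-9.55, 22.50).
ΣA = 4845.22 in², ΣAx̄ = 174656.25 in³, ΣAȳ = 109017.35 in³.
x̄ = 174656.25/4845.22 = 36.05 in; ȳ = 109017.35/4845.22 = 22.50 in.

x̄ = 36.05 in, ȳ = 22.50 in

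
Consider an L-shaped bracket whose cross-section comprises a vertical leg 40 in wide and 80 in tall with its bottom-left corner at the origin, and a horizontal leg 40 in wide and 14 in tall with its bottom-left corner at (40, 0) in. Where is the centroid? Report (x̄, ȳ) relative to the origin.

x̄ = 25.96 in, ȳ = 35.09 in

vertical leg: A = 40 × 80 = 3200.00, centroid at (20.00, 40.00).
horizontal leg: A = 40 × 14 = 560.00, centroid at (60.00, 7.00).
ΣA = 3760.00 in², ΣAx̄ = 97600.00 in³, ΣAȳ = 131920.00 in³.
x̄ = 97600.00/3760.00 = 25.96 in; ȳ = 131920.00/3760.00 = 35.09 in.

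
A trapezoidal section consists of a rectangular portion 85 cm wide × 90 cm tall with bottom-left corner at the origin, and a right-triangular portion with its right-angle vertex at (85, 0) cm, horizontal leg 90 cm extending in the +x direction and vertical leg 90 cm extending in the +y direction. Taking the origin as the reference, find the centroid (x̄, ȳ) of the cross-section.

x̄ = 67.60 cm, ȳ = 39.81 cm

rectangular portion: A = 85 × 90 = 7650.00, centroid at (42.50, 45.00).
triangular portion: A = ½·90·90 = 4050.00, centroid at (115.00, 30.00).
ΣA = 11700.00 cm², ΣAx̄ = 790875.00 cm³, ΣAȳ = 465750.00 cm³.
x̄ = 790875.00/11700.00 = 67.60 cm; ȳ = 465750.00/11700.00 = 39.81 cm.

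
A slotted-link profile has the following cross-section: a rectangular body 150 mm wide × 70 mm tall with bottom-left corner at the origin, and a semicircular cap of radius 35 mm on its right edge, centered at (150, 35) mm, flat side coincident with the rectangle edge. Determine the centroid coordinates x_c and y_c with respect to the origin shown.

rectangular body: A = 150 × 70 = 10500.00, centroid at (75.00, 35.00).
semicircular end: A = ½π·35² = 1924.23, centroid at (164.85, 35.00).
ΣA = 12424.23 mm²
ΣAx_c = (10500.00)(75.00) + (1924.23)(164.85) = 1104717.16 mm³
ΣAy_c = (10500.00)(35.00) + (1924.23)(35.00) = 434847.89 mm³
x_c = 1104717.16 / 12424.23 = 88.92 mm
y_c = 434847.89 / 12424.23 = 35.00 mm

x_c = 88.92 mm, y_c = 35.00 mm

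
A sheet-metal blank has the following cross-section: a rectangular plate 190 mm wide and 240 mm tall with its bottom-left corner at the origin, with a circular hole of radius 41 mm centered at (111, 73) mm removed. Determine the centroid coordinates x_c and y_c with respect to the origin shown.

plate: A = 190 × 240 = 45600.00, centroid at (95.00, 120.00).
hole: A = −π·41² = -5281.02, centroid at (111.00, 73.00).
ΣA = 40318.98 mm²
ΣAx_c = (45600.00)(95.00) + (-5281.02)(111.00) = 3745807.09 mm³
ΣAy_c = (45600.00)(120.00) + (-5281.02)(73.00) = 5086485.74 mm³
x_c = 3745807.09 / 40318.98 = 92.90 mm
y_c = 5086485.74 / 40318.98 = 126.16 mm

x_c = 92.90 mm, y_c = 126.16 mm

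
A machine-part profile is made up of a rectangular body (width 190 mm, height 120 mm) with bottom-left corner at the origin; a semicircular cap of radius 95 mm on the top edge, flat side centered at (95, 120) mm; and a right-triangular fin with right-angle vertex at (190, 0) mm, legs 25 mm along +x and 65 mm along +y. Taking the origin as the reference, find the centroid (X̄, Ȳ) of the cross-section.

X̄ = 97.22 mm, Ȳ = 96.81 mm

rectangular body: A = 190 × 120 = 22800.00, centroid at (95.00, 60.00).
semicircular top: A = ½π·95² = 14176.44, centroid at (95.00, 160.32).
triangular fin: A = ½·25·65 = 812.50, centroid at (198.33, 21.67).
ΣA = 37788.94 mm²
ΣAX̄ = (22800.00)(95.00) + (14176.44)(95.00) + (812.50)(198.33) = 3673907.33 mm³
ΣAȲ = (22800.00)(60.00) + (14176.44)(160.32) + (812.50)(21.67) = 3658359.92 mm³
X̄ = 3673907.33 / 37788.94 = 97.22 mm
Ȳ = 3658359.92 / 37788.94 = 96.81 mm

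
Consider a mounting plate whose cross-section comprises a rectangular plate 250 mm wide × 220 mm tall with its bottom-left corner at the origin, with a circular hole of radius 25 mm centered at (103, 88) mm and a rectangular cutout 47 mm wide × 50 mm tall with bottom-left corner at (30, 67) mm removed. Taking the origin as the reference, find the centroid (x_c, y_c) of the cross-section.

plate: A = 250 × 220 = 55000.00, centroid at (125.00, 110.00).
hole 1: A = −π·25² = -1963.50, centroid at (103.00, 88.00).
hole 2: A = −(47 × 50) = -2350.00, centroid at (53.50, 92.00).
ΣA = 50686.50 mm²
ΣAx_c = (55000.00)(125.00) + (-1963.50)(103.00) + (-2350.00)(53.50) = 6547034.97 mm³
ΣAy_c = (55000.00)(110.00) + (-1963.50)(88.00) + (-2350.00)(92.00) = 5661012.40 mm³
x_c = 6547034.97 / 50686.50 = 129.17 mm
y_c = 5661012.40 / 50686.50 = 111.69 mm

x_c = 129.17 mm, y_c = 111.69 mm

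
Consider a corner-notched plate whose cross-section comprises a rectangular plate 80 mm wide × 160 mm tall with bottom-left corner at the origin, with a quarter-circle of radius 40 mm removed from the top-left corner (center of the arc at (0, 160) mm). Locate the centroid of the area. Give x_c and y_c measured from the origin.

x_c = 42.51 mm, y_c = 73.14 mm

plate: A = 80 × 160 = 12800.00, centroid at (40.00, 80.00).
removed quarter-circle: A = −¼π·40² = -1256.64, centroid at (16.98, 143.02).
ΣA = 11543.36 mm², ΣAx_c = 490666.67 mm³, ΣAy_c = 844271.40 mm³.
x_c = 490666.67/11543.36 = 42.51 mm; y_c = 844271.40/11543.36 = 73.14 mm.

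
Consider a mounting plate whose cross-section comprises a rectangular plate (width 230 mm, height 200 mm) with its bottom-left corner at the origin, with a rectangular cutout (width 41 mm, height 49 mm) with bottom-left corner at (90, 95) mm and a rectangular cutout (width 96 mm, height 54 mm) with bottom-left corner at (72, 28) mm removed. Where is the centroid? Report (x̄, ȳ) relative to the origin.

plate: A = 230 × 200 = 46000.00, centroid at (115.00, 100.00).
hole 1: A = −(41 × 49) = -2009.00, centroid at (110.50, 119.50).
hole 2: A = −(96 × 54) = -5184.00, centroid at (120.00, 55.00).
ΣA = 38807.00 mm²
ΣAx̄ = (46000.00)(115.00) + (-2009.00)(110.50) + (-5184.00)(120.00) = 4445925.50 mm³
ΣAȳ = (46000.00)(100.00) + (-2009.00)(119.50) + (-5184.00)(55.00) = 4074804.50 mm³
x̄ = 4445925.50 / 38807.00 = 114.57 mm
ȳ = 4074804.50 / 38807.00 = 105.00 mm

x̄ = 114.57 mm, ȳ = 105.00 mm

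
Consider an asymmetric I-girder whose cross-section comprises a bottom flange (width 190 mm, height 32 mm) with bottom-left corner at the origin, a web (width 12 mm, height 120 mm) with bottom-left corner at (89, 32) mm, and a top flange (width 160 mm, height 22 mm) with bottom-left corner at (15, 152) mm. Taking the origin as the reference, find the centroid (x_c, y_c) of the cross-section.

Part | A | x̄ᵢ | ȳᵢ | A·x̄ᵢ | A·ȳᵢ
bottom flange | 6080.00 | 95.00 | 16.00 | 577600.00 | 97280.00
web | 1440.00 | 95.00 | 92.00 | 136800.00 | 132480.00
top flange | 3520.00 | 95.00 | 163.00 | 334400.00 | 573760.00
Σ | 11040.00 |  |  | 1048800.00 | 803520.00
x_c = 1048800.00 / 11040.00 = 95.00 mm
y_c = 803520.00 / 11040.00 = 72.78 mm

x_c = 95.00 mm, y_c = 72.78 mm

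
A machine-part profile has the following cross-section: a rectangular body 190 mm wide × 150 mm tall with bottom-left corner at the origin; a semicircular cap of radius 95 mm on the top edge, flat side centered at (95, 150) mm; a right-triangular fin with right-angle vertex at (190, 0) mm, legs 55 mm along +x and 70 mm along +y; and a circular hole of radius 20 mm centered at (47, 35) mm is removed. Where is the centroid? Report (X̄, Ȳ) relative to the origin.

rectangular body: A = 190 × 150 = 28500.00, centroid at (95.00, 75.00).
semicircular top: A = ½π·95² = 14176.44, centroid at (95.00, 190.32).
triangular fin: A = ½·55·70 = 1925.00, centroid at (208.33, 23.33).
hole: A = −π·20² = -1256.64, centroid at (47.00, 35.00).
ΣA = 43344.80 mm²
ΣAX̄ = (28500.00)(95.00) + (14176.44)(95.00) + (1925.00)(208.33) + (-1256.64)(47.00) = 4396241.23 mm³
ΣAȲ = (28500.00)(75.00) + (14176.44)(190.32) + (1925.00)(23.33) + (-1256.64)(35.00) = 4836483.23 mm³
X̄ = 4396241.23 / 43344.80 = 101.42 mm
Ȳ = 4836483.23 / 43344.80 = 111.58 mm

X̄ = 101.42 mm, Ȳ = 111.58 mm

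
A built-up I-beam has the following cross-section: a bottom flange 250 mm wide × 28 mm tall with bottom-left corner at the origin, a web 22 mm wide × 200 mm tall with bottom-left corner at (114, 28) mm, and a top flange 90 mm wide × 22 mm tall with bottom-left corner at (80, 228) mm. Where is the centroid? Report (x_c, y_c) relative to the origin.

x_c = 125.00 mm, y_c = 84.78 mm

bottom flange: A = 250 × 28 = 7000.00, centroid at (125.00, 14.00).
web: A = 22 × 200 = 4400.00, centroid at (125.00, 128.00).
top flange: A = 90 × 22 = 1980.00, centroid at (125.00, 239.00).
ΣA = 13380.00 mm²
ΣAx_c = (7000.00)(125.00) + (4400.00)(125.00) + (1980.00)(125.00) = 1672500.00 mm³
ΣAy_c = (7000.00)(14.00) + (4400.00)(128.00) + (1980.00)(239.00) = 1134420.00 mm³
x_c = 1672500.00 / 13380.00 = 125.00 mm
y_c = 1134420.00 / 13380.00 = 84.78 mm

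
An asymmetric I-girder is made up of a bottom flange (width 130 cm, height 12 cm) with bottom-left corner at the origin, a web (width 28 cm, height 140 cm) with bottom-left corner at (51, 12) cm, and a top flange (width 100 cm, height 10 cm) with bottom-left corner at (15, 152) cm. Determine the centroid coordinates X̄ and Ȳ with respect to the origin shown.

X̄ = 65.00 cm, Ȳ = 75.28 cm

bottom flange: A = 130 × 12 = 1560.00, centroid at (65.00, 6.00).
web: A = 28 × 140 = 3920.00, centroid at (65.00, 82.00).
top flange: A = 100 × 10 = 1000.00, centroid at (65.00, 157.00).
ΣA = 6480.00 cm², ΣAX̄ = 421200.00 cm³, ΣAȲ = 487800.00 cm³.
X̄ = 421200.00/6480.00 = 65.00 cm; Ȳ = 487800.00/6480.00 = 75.28 cm.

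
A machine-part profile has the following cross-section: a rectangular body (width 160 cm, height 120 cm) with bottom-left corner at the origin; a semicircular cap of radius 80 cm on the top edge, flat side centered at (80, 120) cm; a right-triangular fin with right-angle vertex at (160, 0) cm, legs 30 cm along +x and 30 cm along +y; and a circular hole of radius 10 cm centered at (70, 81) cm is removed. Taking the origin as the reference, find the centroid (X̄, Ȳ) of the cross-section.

X̄ = 81.48 cm, Ȳ = 91.15 cm

Part | A | x̄ᵢ | ȳᵢ | A·x̄ᵢ | A·ȳᵢ
rectangular body | 19200.00 | 80.00 | 60.00 | 1536000.00 | 1152000.00
semicircular top | 10053.10 | 80.00 | 153.95 | 804247.72 | 1547704.91
triangular fin | 450.00 | 170.00 | 10.00 | 76500.00 | 4500.00
hole | -314.16 | 70.00 | 81.00 | -21991.15 | -25446.90
Σ | 29388.94 |  |  | 2394756.57 | 2678758.01
X̄ = 2394756.57 / 29388.94 = 81.48 cm
Ȳ = 2678758.01 / 29388.94 = 91.15 cm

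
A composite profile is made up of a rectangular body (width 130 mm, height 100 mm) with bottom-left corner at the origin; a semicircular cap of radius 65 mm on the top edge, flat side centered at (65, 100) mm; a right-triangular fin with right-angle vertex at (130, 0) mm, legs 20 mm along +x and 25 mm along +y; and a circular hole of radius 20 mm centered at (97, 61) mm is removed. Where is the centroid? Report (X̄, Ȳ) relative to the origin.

X̄ = 63.80 mm, Ȳ = 76.34 mm

rectangular body: A = 130 × 100 = 13000.00, centroid at (65.00, 50.00).
semicircular top: A = ½π·65² = 6636.61, centroid at (65.00, 127.59).
triangular fin: A = ½·20·25 = 250.00, centroid at (136.67, 8.33).
hole: A = −π·20² = -1256.64, centroid at (97.00, 61.00).
ΣA = 18629.98 mm², ΣAX̄ = 1188652.81 mm³, ΣAȲ = 1422173.25 mm³.
X̄ = 1188652.81/18629.98 = 63.80 mm; Ȳ = 1422173.25/18629.98 = 76.34 mm.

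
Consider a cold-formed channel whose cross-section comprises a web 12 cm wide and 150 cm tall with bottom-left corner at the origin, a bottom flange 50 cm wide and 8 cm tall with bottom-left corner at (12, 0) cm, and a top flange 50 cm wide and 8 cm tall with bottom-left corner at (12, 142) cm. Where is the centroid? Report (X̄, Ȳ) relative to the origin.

X̄ = 15.54 cm, Ȳ = 75.00 cm

Part | A | x̄ᵢ | ȳᵢ | A·x̄ᵢ | A·ȳᵢ
web | 1800.00 | 6.00 | 75.00 | 10800.00 | 135000.00
bottom flange | 400.00 | 37.00 | 4.00 | 14800.00 | 1600.00
top flange | 400.00 | 37.00 | 146.00 | 14800.00 | 58400.00
Σ | 2600.00 |  |  | 40400.00 | 195000.00
X̄ = 40400.00 / 2600.00 = 15.54 cm
Ȳ = 195000.00 / 2600.00 = 75.00 cm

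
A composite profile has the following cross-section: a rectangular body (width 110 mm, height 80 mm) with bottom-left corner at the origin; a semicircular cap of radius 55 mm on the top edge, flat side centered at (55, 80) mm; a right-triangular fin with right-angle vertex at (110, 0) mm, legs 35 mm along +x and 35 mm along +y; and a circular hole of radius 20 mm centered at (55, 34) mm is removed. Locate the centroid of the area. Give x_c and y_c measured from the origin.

rectangular body: A = 110 × 80 = 8800.00, centroid at (55.00, 40.00).
semicircular top: A = ½π·55² = 4751.66, centroid at (55.00, 103.34).
triangular fin: A = ½·35·35 = 612.50, centroid at (121.67, 11.67).
hole: A = −π·20² = -1256.64, centroid at (55.00, 34.00).
ΣA = 12907.52 mm², ΣAx_c = 750747.03 mm³, ΣAy_c = 807469.55 mm³.
x_c = 750747.03/12907.52 = 58.16 mm; y_c = 807469.55/12907.52 = 62.56 mm.

x_c = 58.16 mm, y_c = 62.56 mm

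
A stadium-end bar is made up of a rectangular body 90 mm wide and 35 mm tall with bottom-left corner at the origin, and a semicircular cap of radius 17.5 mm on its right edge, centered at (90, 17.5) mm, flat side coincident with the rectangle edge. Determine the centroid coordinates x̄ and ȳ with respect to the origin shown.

Part | A | x̄ᵢ | ȳᵢ | A·x̄ᵢ | A·ȳᵢ
rectangular body | 3150.00 | 45.00 | 17.50 | 141750.00 | 55125.00
semicircular end | 481.06 | 97.43 | 17.50 | 46867.99 | 8418.49
Σ | 3631.06 |  |  | 188617.99 | 63543.49
x̄ = 188617.99 / 3631.06 = 51.95 mm
ȳ = 63543.49 / 3631.06 = 17.50 mm

x̄ = 51.95 mm, ȳ = 17.50 mm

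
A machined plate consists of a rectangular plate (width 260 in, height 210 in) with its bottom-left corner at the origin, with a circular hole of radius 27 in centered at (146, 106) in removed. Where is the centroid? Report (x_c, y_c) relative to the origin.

Part | A | x̄ᵢ | ȳᵢ | A·x̄ᵢ | A·ȳᵢ
plate | 54600.00 | 130.00 | 105.00 | 7098000.00 | 5733000.00
hole | -2290.22 | 146.00 | 106.00 | -334372.27 | -242763.43
Σ | 52309.78 |  |  | 6763627.73 | 5490236.57
x_c = 6763627.73 / 52309.78 = 129.30 in
y_c = 5490236.57 / 52309.78 = 104.96 in

x_c = 129.30 in, y_c = 104.96 in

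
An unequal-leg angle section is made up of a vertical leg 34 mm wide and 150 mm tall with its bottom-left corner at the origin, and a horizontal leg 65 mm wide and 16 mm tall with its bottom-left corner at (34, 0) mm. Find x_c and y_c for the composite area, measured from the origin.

x_c = 25.38 mm, y_c = 63.65 mm

vertical leg: A = 34 × 150 = 5100.00, centroid at (17.00, 75.00).
horizontal leg: A = 65 × 16 = 1040.00, centroid at (66.50, 8.00).
ΣA = 6140.00 mm²
ΣAx_c = (5100.00)(17.00) + (1040.00)(66.50) = 155860.00 mm³
ΣAy_c = (5100.00)(75.00) + (1040.00)(8.00) = 390820.00 mm³
x_c = 155860.00 / 6140.00 = 25.38 mm
y_c = 390820.00 / 6140.00 = 63.65 mm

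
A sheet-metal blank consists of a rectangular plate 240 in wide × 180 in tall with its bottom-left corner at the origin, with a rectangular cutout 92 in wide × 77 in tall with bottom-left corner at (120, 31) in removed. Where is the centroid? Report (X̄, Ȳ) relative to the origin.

plate: A = 240 × 180 = 43200.00, centroid at (120.00, 90.00).
hole: A = −(92 × 77) = -7084.00, centroid at (166.00, 69.50).
ΣA = 36116.00 in², ΣAX̄ = 4008056.00 in³, ΣAȲ = 3395662.00 in³.
X̄ = 4008056.00/36116.00 = 110.98 in; Ȳ = 3395662.00/36116.00 = 94.02 in.

X̄ = 110.98 in, Ȳ = 94.02 in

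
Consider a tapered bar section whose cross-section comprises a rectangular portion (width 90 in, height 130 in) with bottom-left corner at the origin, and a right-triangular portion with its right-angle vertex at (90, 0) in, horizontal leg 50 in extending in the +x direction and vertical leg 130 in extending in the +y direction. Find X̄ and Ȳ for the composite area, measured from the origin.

X̄ = 58.41 in, Ȳ = 60.29 in

rectangular portion: A = 90 × 130 = 11700.00, centroid at (45.00, 65.00).
triangular portion: A = ½·50·130 = 3250.00, centroid at (106.67, 43.33).
ΣA = 14950.00 in²
ΣAX̄ = (11700.00)(45.00) + (3250.00)(106.67) = 873166.67 in³
ΣAȲ = (11700.00)(65.00) + (3250.00)(43.33) = 901333.33 in³
X̄ = 873166.67 / 14950.00 = 58.41 in
Ȳ = 901333.33 / 14950.00 = 60.29 in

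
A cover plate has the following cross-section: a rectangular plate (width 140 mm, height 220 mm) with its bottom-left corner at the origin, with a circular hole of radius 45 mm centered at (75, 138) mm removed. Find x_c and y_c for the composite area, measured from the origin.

Part | A | x̄ᵢ | ȳᵢ | A·x̄ᵢ | A·ȳᵢ
plate | 30800.00 | 70.00 | 110.00 | 2156000.00 | 3388000.00
hole | -6361.73 | 75.00 | 138.00 | -477129.38 | -877918.07
Σ | 24438.27 |  |  | 1678870.62 | 2510081.93
x_c = 1678870.62 / 24438.27 = 68.70 mm
y_c = 2510081.93 / 24438.27 = 102.71 mm

x_c = 68.70 mm, y_c = 102.71 mm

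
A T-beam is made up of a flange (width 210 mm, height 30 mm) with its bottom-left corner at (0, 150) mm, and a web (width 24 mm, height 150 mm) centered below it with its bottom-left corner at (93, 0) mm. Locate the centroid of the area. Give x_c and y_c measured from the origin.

web: A = 24 × 150 = 3600.00, centroid at (105.00, 75.00).
flange: A = 210 × 30 = 6300.00, centroid at (105.00, 165.00).
ΣA = 9900.00 mm²
ΣAx_c = (3600.00)(105.00) + (6300.00)(105.00) = 1039500.00 mm³
ΣAy_c = (3600.00)(75.00) + (6300.00)(165.00) = 1309500.00 mm³
x_c = 1039500.00 / 9900.00 = 105.00 mm
y_c = 1309500.00 / 9900.00 = 132.27 mm

x_c = 105.00 mm, y_c = 132.27 mm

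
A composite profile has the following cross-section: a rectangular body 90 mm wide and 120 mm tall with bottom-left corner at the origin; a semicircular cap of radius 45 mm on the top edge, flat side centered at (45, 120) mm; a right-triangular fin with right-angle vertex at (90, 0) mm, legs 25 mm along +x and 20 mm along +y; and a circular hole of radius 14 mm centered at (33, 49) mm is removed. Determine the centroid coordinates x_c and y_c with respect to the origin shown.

rectangular body: A = 90 × 120 = 10800.00, centroid at (45.00, 60.00).
semicircular top: A = ½π·45² = 3180.86, centroid at (45.00, 139.10).
triangular fin: A = ½·25·20 = 250.00, centroid at (98.33, 6.67).
hole: A = −π·14² = -615.75, centroid at (33.00, 49.00).
ΣA = 13615.11 mm²
ΣAx_c = (10800.00)(45.00) + (3180.86)(45.00) + (250.00)(98.33) + (-615.75)(33.00) = 633402.33 mm³
ΣAy_c = (10800.00)(60.00) + (3180.86)(139.10) + (250.00)(6.67) + (-615.75)(49.00) = 1061948.32 mm³
x_c = 633402.33 / 13615.11 = 46.52 mm
y_c = 1061948.32 / 13615.11 = 78.00 mm

x_c = 46.52 mm, y_c = 78.00 mm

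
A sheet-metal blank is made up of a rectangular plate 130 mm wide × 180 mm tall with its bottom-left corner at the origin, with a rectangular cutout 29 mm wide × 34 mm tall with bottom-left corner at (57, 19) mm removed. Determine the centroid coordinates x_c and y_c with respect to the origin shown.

x_c = 64.71 mm, y_c = 92.38 mm

plate: A = 130 × 180 = 23400.00, centroid at (65.00, 90.00).
hole: A = −(29 × 34) = -986.00, centroid at (71.50, 36.00).
ΣA = 22414.00 mm²
ΣAx_c = (23400.00)(65.00) + (-986.00)(71.50) = 1450501.00 mm³
ΣAy_c = (23400.00)(90.00) + (-986.00)(36.00) = 2070504.00 mm³
x_c = 1450501.00 / 22414.00 = 64.71 mm
y_c = 2070504.00 / 22414.00 = 92.38 mm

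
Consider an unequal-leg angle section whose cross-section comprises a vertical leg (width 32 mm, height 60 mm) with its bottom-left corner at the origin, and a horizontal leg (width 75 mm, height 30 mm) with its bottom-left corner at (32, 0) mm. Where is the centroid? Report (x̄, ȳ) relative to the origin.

x̄ = 44.87 mm, ȳ = 21.91 mm

Part | A | x̄ᵢ | ȳᵢ | A·x̄ᵢ | A·ȳᵢ
vertical leg | 1920.00 | 16.00 | 30.00 | 30720.00 | 57600.00
horizontal leg | 2250.00 | 69.50 | 15.00 | 156375.00 | 33750.00
Σ | 4170.00 |  |  | 187095.00 | 91350.00
x̄ = 187095.00 / 4170.00 = 44.87 mm
ȳ = 91350.00 / 4170.00 = 21.91 mm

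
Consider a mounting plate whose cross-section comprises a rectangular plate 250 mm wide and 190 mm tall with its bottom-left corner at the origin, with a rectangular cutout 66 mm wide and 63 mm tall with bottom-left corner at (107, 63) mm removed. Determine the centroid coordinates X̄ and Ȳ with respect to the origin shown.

plate: A = 250 × 190 = 47500.00, centroid at (125.00, 95.00).
hole: A = −(66 × 63) = -4158.00, centroid at (140.00, 94.50).
ΣA = 43342.00 mm²
ΣAX̄ = (47500.00)(125.00) + (-4158.00)(140.00) = 5355380.00 mm³
ΣAȲ = (47500.00)(95.00) + (-4158.00)(94.50) = 4119569.00 mm³
X̄ = 5355380.00 / 43342.00 = 123.56 mm
Ȳ = 4119569.00 / 43342.00 = 95.05 mm

X̄ = 123.56 mm, Ȳ = 95.05 mm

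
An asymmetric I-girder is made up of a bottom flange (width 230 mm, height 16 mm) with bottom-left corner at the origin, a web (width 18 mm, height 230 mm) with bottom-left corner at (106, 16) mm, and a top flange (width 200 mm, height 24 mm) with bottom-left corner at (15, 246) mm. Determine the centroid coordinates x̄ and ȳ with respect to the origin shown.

Part | A | x̄ᵢ | ȳᵢ | A·x̄ᵢ | A·ȳᵢ
bottom flange | 3680.00 | 115.00 | 8.00 | 423200.00 | 29440.00
web | 4140.00 | 115.00 | 131.00 | 476100.00 | 542340.00
top flange | 4800.00 | 115.00 | 258.00 | 552000.00 | 1238400.00
Σ | 12620.00 |  |  | 1451300.00 | 1810180.00
x̄ = 1451300.00 / 12620.00 = 115.00 mm
ȳ = 1810180.00 / 12620.00 = 143.44 mm

x̄ = 115.00 mm, ȳ = 143.44 mm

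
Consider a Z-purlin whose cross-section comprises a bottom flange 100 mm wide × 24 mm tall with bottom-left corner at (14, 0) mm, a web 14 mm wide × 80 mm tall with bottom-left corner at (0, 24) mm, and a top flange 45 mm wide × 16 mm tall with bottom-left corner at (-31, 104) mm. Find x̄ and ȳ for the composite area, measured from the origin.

x̄ = 36.63 mm, ȳ = 42.72 mm

Part | A | x̄ᵢ | ȳᵢ | A·x̄ᵢ | A·ȳᵢ
bottom flange | 2400.00 | 64.00 | 12.00 | 153600.00 | 28800.00
web | 1120.00 | 7.00 | 64.00 | 7840.00 | 71680.00
top flange | 720.00 | -8.50 | 112.00 | -6120.00 | 80640.00
Σ | 4240.00 |  |  | 155320.00 | 181120.00
x̄ = 155320.00 / 4240.00 = 36.63 mm
ȳ = 181120.00 / 4240.00 = 42.72 mm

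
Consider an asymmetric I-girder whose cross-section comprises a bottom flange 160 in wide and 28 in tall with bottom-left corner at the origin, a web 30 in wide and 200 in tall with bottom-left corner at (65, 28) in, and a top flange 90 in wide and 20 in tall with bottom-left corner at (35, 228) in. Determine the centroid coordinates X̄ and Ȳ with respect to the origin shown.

X̄ = 80.00 in, Ȳ = 102.53 in

bottom flange: A = 160 × 28 = 4480.00, centroid at (80.00, 14.00).
web: A = 30 × 200 = 6000.00, centroid at (80.00, 128.00).
top flange: A = 90 × 20 = 1800.00, centroid at (80.00, 238.00).
ΣA = 12280.00 in²
ΣAX̄ = (4480.00)(80.00) + (6000.00)(80.00) + (1800.00)(80.00) = 982400.00 in³
ΣAȲ = (4480.00)(14.00) + (6000.00)(128.00) + (1800.00)(238.00) = 1259120.00 in³
X̄ = 982400.00 / 12280.00 = 80.00 in
Ȳ = 1259120.00 / 12280.00 = 102.53 in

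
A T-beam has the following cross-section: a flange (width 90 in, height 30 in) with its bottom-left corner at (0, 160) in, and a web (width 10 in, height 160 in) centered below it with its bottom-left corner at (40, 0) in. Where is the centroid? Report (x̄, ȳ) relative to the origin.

x̄ = 45.00 in, ȳ = 139.65 in

Part | A | x̄ᵢ | ȳᵢ | A·x̄ᵢ | A·ȳᵢ
web | 1600.00 | 45.00 | 80.00 | 72000.00 | 128000.00
flange | 2700.00 | 45.00 | 175.00 | 121500.00 | 472500.00
Σ | 4300.00 |  |  | 193500.00 | 600500.00
x̄ = 193500.00 / 4300.00 = 45.00 in
ȳ = 600500.00 / 4300.00 = 139.65 in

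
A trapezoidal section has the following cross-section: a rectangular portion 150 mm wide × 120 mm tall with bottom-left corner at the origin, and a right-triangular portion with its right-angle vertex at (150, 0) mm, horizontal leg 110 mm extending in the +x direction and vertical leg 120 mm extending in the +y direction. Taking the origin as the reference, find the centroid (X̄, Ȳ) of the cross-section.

X̄ = 104.96 mm, Ȳ = 54.63 mm

Part | A | x̄ᵢ | ȳᵢ | A·x̄ᵢ | A·ȳᵢ
rectangular portion | 18000.00 | 75.00 | 60.00 | 1350000.00 | 1080000.00
triangular portion | 6600.00 | 186.67 | 40.00 | 1232000.00 | 264000.00
Σ | 24600.00 |  |  | 2582000.00 | 1344000.00
X̄ = 2582000.00 / 24600.00 = 104.96 mm
Ȳ = 1344000.00 / 24600.00 = 54.63 mm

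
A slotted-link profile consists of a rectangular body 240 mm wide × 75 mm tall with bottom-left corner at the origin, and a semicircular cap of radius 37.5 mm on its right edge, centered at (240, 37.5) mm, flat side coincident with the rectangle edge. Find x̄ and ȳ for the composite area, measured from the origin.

rectangular body: A = 240 × 75 = 18000.00, centroid at (120.00, 37.50).
semicircular end: A = ½π·37.5² = 2208.93, centroid at (255.92, 37.50).
ΣA = 20208.93 mm²
ΣAx̄ = (18000.00)(120.00) + (2208.93)(255.92) = 2725300.01 mm³
ΣAȳ = (18000.00)(37.50) + (2208.93)(37.50) = 757834.96 mm³
x̄ = 2725300.01 / 20208.93 = 134.86 mm
ȳ = 757834.96 / 20208.93 = 37.50 mm

x̄ = 134.86 mm, ȳ = 37.50 mm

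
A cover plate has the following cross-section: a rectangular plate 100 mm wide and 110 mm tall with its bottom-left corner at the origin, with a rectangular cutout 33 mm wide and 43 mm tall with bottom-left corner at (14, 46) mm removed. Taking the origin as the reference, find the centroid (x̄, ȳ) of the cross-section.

plate: A = 100 × 110 = 11000.00, centroid at (50.00, 55.00).
hole: A = −(33 × 43) = -1419.00, centroid at (30.50, 67.50).
ΣA = 9581.00 mm²
ΣAx̄ = (11000.00)(50.00) + (-1419.00)(30.50) = 506720.50 mm³
ΣAȳ = (11000.00)(55.00) + (-1419.00)(67.50) = 509217.50 mm³
x̄ = 506720.50 / 9581.00 = 52.89 mm
ȳ = 509217.50 / 9581.00 = 53.15 mm

x̄ = 52.89 mm, ȳ = 53.15 mm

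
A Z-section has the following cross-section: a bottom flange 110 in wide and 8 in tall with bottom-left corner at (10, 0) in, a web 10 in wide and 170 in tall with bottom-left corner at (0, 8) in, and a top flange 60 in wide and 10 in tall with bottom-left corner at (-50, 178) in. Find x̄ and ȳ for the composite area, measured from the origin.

bottom flange: A = 110 × 8 = 880.00, centroid at (65.00, 4.00).
web: A = 10 × 170 = 1700.00, centroid at (5.00, 93.00).
top flange: A = 60 × 10 = 600.00, centroid at (-20.00, 183.00).
ΣA = 3180.00 in², ΣAx̄ = 53700.00 in³, ΣAȳ = 271420.00 in³.
x̄ = 53700.00/3180.00 = 16.89 in; ȳ = 271420.00/3180.00 = 85.35 in.

x̄ = 16.89 in, ȳ = 85.35 in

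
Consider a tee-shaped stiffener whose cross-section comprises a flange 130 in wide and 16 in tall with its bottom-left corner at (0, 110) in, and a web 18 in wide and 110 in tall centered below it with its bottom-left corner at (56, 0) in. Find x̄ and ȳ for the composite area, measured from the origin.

Part | A | x̄ᵢ | ȳᵢ | A·x̄ᵢ | A·ȳᵢ
web | 1980.00 | 65.00 | 55.00 | 128700.00 | 108900.00
flange | 2080.00 | 65.00 | 118.00 | 135200.00 | 245440.00
Σ | 4060.00 |  |  | 263900.00 | 354340.00
x̄ = 263900.00 / 4060.00 = 65.00 in
ȳ = 354340.00 / 4060.00 = 87.28 in

x̄ = 65.00 in, ȳ = 87.28 in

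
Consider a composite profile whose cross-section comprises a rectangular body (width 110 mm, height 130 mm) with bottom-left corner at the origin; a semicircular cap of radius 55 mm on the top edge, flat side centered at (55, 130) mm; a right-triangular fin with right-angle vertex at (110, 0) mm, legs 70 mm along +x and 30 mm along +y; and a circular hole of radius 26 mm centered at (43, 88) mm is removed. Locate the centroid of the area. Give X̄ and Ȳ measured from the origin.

rectangular body: A = 110 × 130 = 14300.00, centroid at (55.00, 65.00).
semicircular top: A = ½π·55² = 4751.66, centroid at (55.00, 153.34).
triangular fin: A = ½·70·30 = 1050.00, centroid at (133.33, 10.00).
hole: A = −π·26² = -2123.72, centroid at (43.00, 88.00).
ΣA = 17977.94 mm², ΣAX̄ = 1096521.42 mm³, ΣAȲ = 1481745.26 mm³.
X̄ = 1096521.42/17977.94 = 60.99 mm; Ȳ = 1481745.26/17977.94 = 82.42 mm.

X̄ = 60.99 mm, Ȳ = 82.42 mm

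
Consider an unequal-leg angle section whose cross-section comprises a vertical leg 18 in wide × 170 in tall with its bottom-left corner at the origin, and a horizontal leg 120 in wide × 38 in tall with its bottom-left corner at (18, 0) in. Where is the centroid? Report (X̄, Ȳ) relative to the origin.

X̄ = 50.29 in, Ȳ = 45.50 in

Part | A | x̄ᵢ | ȳᵢ | A·x̄ᵢ | A·ȳᵢ
vertical leg | 3060.00 | 9.00 | 85.00 | 27540.00 | 260100.00
horizontal leg | 4560.00 | 78.00 | 19.00 | 355680.00 | 86640.00
Σ | 7620.00 |  |  | 383220.00 | 346740.00
X̄ = 383220.00 / 7620.00 = 50.29 in
Ȳ = 346740.00 / 7620.00 = 45.50 in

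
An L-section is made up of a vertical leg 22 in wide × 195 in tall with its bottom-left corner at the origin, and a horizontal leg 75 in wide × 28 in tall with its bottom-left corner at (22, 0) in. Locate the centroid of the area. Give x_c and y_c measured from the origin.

Part | A | x̄ᵢ | ȳᵢ | A·x̄ᵢ | A·ȳᵢ
vertical leg | 4290.00 | 11.00 | 97.50 | 47190.00 | 418275.00
horizontal leg | 2100.00 | 59.50 | 14.00 | 124950.00 | 29400.00
Σ | 6390.00 |  |  | 172140.00 | 447675.00
x_c = 172140.00 / 6390.00 = 26.94 in
y_c = 447675.00 / 6390.00 = 70.06 in

x_c = 26.94 in, y_c = 70.06 in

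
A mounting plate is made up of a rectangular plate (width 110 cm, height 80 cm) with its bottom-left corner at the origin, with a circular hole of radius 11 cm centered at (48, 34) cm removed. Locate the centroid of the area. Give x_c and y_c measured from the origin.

x_c = 55.32 cm, y_c = 40.27 cm

plate: A = 110 × 80 = 8800.00, centroid at (55.00, 40.00).
hole: A = −π·11² = -380.13, centroid at (48.00, 34.00).
ΣA = 8419.87 cm²
ΣAx_c = (8800.00)(55.00) + (-380.13)(48.00) = 465753.63 cm³
ΣAy_c = (8800.00)(40.00) + (-380.13)(34.00) = 339075.49 cm³
x_c = 465753.63 / 8419.87 = 55.32 cm
y_c = 339075.49 / 8419.87 = 40.27 cm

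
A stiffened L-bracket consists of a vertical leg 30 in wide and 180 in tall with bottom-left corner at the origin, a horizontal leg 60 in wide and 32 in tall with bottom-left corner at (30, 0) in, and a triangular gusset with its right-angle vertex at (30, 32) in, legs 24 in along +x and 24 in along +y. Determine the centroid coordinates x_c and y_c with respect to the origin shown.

vertical leg: A = 30 × 180 = 5400.00, centroid at (15.00, 90.00).
horizontal leg: A = 60 × 32 = 1920.00, centroid at (60.00, 16.00).
gusset: A = ½·24·24 = 288.00, centroid at (38.00, 40.00).
ΣA = 7608.00 in², ΣAx_c = 207144.00 in³, ΣAy_c = 528240.00 in³.
x_c = 207144.00/7608.00 = 27.23 in; y_c = 528240.00/7608.00 = 69.43 in.

x_c = 27.23 in, y_c = 69.43 in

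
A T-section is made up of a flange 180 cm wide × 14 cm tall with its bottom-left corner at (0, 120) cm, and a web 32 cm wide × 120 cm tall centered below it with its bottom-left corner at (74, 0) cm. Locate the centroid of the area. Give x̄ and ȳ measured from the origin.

x̄ = 90.00 cm, ȳ = 86.55 cm

web: A = 32 × 120 = 3840.00, centroid at (90.00, 60.00).
flange: A = 180 × 14 = 2520.00, centroid at (90.00, 127.00).
ΣA = 6360.00 cm²
ΣAx̄ = (3840.00)(90.00) + (2520.00)(90.00) = 572400.00 cm³
ΣAȳ = (3840.00)(60.00) + (2520.00)(127.00) = 550440.00 cm³
x̄ = 572400.00 / 6360.00 = 90.00 cm
ȳ = 550440.00 / 6360.00 = 86.55 cm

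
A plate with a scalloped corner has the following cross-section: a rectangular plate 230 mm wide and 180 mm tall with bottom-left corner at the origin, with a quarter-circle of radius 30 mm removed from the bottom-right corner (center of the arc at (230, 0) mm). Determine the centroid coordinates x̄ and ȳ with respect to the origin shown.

x̄ = 113.22 mm, ȳ = 91.34 mm

Part | A | x̄ᵢ | ȳᵢ | A·x̄ᵢ | A·ȳᵢ
plate | 41400.00 | 115.00 | 90.00 | 4761000.00 | 3726000.00
removed quarter-circle | -706.86 | 217.27 | 12.73 | -153577.42 | -9000.00
Σ | 40693.14 |  |  | 4607422.58 | 3717000.00
x̄ = 4607422.58 / 40693.14 = 113.22 mm
ȳ = 3717000.00 / 40693.14 = 91.34 mm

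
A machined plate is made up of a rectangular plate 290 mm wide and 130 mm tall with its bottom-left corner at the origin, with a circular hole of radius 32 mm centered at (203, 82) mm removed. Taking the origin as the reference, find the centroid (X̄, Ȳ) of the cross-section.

Part | A | x̄ᵢ | ȳᵢ | A·x̄ᵢ | A·ȳᵢ
plate | 37700.00 | 145.00 | 65.00 | 5466500.00 | 2450500.00
hole | -3216.99 | 203.00 | 82.00 | -653049.15 | -263793.25
Σ | 34483.01 |  |  | 4813450.85 | 2186706.75
X̄ = 4813450.85 / 34483.01 = 139.59 mm
Ȳ = 2186706.75 / 34483.01 = 63.41 mm

X̄ = 139.59 mm, Ȳ = 63.41 mm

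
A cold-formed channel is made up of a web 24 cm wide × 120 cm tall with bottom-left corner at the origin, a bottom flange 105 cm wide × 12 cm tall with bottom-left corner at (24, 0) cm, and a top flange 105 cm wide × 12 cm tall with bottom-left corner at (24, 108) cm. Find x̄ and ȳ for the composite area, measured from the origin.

web: A = 24 × 120 = 2880.00, centroid at (12.00, 60.00).
bottom flange: A = 105 × 12 = 1260.00, centroid at (76.50, 6.00).
top flange: A = 105 × 12 = 1260.00, centroid at (76.50, 114.00).
ΣA = 5400.00 cm²
ΣAx̄ = (2880.00)(12.00) + (1260.00)(76.50) + (1260.00)(76.50) = 227340.00 cm³
ΣAȳ = (2880.00)(60.00) + (1260.00)(6.00) + (1260.00)(114.00) = 324000.00 cm³
x̄ = 227340.00 / 5400.00 = 42.10 cm
ȳ = 324000.00 / 5400.00 = 60.00 cm

x̄ = 42.10 cm, ȳ = 60.00 cm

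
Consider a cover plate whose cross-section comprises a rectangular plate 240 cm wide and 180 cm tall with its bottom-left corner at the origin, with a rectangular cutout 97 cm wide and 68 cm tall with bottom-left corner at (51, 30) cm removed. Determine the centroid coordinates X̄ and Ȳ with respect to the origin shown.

plate: A = 240 × 180 = 43200.00, centroid at (120.00, 90.00).
hole: A = −(97 × 68) = -6596.00, centroid at (99.50, 64.00).
ΣA = 36604.00 cm², ΣAX̄ = 4527698.00 cm³, ΣAȲ = 3465856.00 cm³.
X̄ = 4527698.00/36604.00 = 123.69 cm; Ȳ = 3465856.00/36604.00 = 94.69 cm.

X̄ = 123.69 cm, Ȳ = 94.69 cm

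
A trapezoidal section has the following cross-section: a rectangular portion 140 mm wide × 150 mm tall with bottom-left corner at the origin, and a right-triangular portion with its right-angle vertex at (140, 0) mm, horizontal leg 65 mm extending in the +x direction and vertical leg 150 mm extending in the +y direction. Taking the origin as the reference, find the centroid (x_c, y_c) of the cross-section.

rectangular portion: A = 140 × 150 = 21000.00, centroid at (70.00, 75.00).
triangular portion: A = ½·65·150 = 4875.00, centroid at (161.67, 50.00).
ΣA = 25875.00 mm²
ΣAx_c = (21000.00)(70.00) + (4875.00)(161.67) = 2258125.00 mm³
ΣAy_c = (21000.00)(75.00) + (4875.00)(50.00) = 1818750.00 mm³
x_c = 2258125.00 / 25875.00 = 87.27 mm
y_c = 1818750.00 / 25875.00 = 70.29 mm

x_c = 87.27 mm, y_c = 70.29 mm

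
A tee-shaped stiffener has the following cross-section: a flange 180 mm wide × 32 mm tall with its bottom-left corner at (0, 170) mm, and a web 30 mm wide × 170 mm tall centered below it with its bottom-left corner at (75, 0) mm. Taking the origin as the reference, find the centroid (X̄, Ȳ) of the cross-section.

Part | A | x̄ᵢ | ȳᵢ | A·x̄ᵢ | A·ȳᵢ
web | 5100.00 | 90.00 | 85.00 | 459000.00 | 433500.00
flange | 5760.00 | 90.00 | 186.00 | 518400.00 | 1071360.00
Σ | 10860.00 |  |  | 977400.00 | 1504860.00
X̄ = 977400.00 / 10860.00 = 90.00 mm
Ȳ = 1504860.00 / 10860.00 = 138.57 mm

X̄ = 90.00 mm, Ȳ = 138.57 mm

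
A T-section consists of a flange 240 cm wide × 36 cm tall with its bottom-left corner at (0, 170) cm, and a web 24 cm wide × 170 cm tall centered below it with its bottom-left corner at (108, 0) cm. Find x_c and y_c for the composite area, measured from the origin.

Part | A | x̄ᵢ | ȳᵢ | A·x̄ᵢ | A·ȳᵢ
web | 4080.00 | 120.00 | 85.00 | 489600.00 | 346800.00
flange | 8640.00 | 120.00 | 188.00 | 1036800.00 | 1624320.00
Σ | 12720.00 |  |  | 1526400.00 | 1971120.00
x_c = 1526400.00 / 12720.00 = 120.00 cm
y_c = 1971120.00 / 12720.00 = 154.96 cm

x_c = 120.00 cm, y_c = 154.96 cm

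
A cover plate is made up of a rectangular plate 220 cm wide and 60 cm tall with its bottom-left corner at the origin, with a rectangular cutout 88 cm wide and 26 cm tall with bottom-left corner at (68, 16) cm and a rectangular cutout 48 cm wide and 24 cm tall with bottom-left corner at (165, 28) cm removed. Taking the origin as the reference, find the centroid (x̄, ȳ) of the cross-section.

plate: A = 220 × 60 = 13200.00, centroid at (110.00, 30.00).
hole 1: A = −(88 × 26) = -2288.00, centroid at (112.00, 29.00).
hole 2: A = −(48 × 24) = -1152.00, centroid at (189.00, 40.00).
ΣA = 9760.00 cm², ΣAx̄ = 978016.00 cm³, ΣAȳ = 283568.00 cm³.
x̄ = 978016.00/9760.00 = 100.21 cm; ȳ = 283568.00/9760.00 = 29.05 cm.

x̄ = 100.21 cm, ȳ = 29.05 cm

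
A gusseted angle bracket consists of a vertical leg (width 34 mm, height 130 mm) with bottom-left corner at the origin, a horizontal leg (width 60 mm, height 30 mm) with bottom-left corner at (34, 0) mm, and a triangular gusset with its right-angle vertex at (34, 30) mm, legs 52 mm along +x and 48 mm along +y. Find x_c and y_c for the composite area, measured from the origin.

Part | A | x̄ᵢ | ȳᵢ | A·x̄ᵢ | A·ȳᵢ
vertical leg | 4420.00 | 17.00 | 65.00 | 75140.00 | 287300.00
horizontal leg | 1800.00 | 64.00 | 15.00 | 115200.00 | 27000.00
gusset | 1248.00 | 51.33 | 46.00 | 64064.00 | 57408.00
Σ | 7468.00 |  |  | 254404.00 | 371708.00
x_c = 254404.00 / 7468.00 = 34.07 mm
y_c = 371708.00 / 7468.00 = 49.77 mm

x_c = 34.07 mm, y_c = 49.77 mm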